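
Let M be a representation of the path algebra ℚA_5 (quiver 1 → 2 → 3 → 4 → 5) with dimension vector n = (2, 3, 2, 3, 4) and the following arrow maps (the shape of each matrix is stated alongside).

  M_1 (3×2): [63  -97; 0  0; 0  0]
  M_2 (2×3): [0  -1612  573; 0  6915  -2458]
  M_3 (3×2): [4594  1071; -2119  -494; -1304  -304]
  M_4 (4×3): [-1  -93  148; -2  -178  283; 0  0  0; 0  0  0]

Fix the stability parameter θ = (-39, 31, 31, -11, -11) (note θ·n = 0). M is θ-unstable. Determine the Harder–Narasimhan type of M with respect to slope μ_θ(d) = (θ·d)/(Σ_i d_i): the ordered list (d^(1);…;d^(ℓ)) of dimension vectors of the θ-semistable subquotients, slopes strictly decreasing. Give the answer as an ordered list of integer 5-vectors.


Interval decomposition of M: I[1,1], I[1,2], I[2,4], I[2,5], I[4,5], I[5,5]^2.
HN type (ℓ=5): μ^(1)=31; μ^(2)=17; μ^(3)=10; μ^(4)=-11; μ^(5)=-39

((0, 1, 0, 0, 0); (0, 1, 1, 1, 0); (0, 1, 1, 1, 1); (0, 0, 0, 1, 3); (2, 0, 0, 0, 0))


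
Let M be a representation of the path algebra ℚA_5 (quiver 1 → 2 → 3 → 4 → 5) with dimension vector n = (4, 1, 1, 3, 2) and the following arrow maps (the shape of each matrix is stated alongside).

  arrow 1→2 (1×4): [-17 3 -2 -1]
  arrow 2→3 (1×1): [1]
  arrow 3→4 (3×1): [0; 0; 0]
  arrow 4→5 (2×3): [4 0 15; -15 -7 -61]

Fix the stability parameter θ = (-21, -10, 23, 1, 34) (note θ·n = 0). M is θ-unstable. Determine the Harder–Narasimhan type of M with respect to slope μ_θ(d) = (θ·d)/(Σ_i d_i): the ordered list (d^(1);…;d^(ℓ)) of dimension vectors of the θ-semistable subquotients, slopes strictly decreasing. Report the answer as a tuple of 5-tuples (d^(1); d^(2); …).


Interval decomposition of M: I[1,1]^3, I[1,3], I[4,4], I[4,5]^2.
HN type (ℓ=5): μ^(1)=34; μ^(2)=23; μ^(3)=1; μ^(4)=-10; μ^(5)=-21

((0, 0, 0, 0, 2); (0, 0, 1, 0, 0); (0, 0, 0, 3, 0); (0, 1, 0, 0, 0); (4, 0, 0, 0, 0))


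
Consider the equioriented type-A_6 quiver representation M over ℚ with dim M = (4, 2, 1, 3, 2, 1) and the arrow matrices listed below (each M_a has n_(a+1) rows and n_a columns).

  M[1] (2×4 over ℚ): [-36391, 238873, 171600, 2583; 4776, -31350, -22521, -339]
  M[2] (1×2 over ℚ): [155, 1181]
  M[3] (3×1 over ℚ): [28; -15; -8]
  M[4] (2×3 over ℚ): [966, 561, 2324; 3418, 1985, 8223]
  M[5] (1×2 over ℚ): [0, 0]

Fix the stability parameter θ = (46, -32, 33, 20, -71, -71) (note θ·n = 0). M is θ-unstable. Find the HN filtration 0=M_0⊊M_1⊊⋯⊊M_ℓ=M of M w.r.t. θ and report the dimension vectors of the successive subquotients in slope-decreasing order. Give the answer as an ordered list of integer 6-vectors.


Interval decomposition of M: I[1,1]^2, I[1,2], I[1,5], I[4,4], I[4,5], I[6,6].
HN type (ℓ=6): μ^(1)=46; μ^(2)=20; μ^(3)=7; μ^(4)=-4/5; μ^(5)=-51/2; μ^(6)=-71

((2, 0, 0, 0, 0, 0); (0, 0, 0, 1, 0, 0); (1, 1, 0, 0, 0, 0); (1, 1, 1, 1, 1, 0); (0, 0, 0, 1, 1, 0); (0, 0, 0, 0, 0, 1))


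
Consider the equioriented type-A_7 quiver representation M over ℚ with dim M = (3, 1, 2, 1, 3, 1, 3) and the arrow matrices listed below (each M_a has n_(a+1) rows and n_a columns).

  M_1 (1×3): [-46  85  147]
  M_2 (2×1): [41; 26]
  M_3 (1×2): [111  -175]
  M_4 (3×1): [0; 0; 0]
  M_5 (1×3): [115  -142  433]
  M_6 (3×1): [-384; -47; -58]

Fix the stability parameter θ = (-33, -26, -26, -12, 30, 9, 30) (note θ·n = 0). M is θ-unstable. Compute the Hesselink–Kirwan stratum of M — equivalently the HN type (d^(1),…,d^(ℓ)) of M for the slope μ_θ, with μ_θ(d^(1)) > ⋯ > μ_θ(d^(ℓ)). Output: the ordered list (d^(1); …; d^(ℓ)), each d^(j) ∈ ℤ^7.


Via rank(M_{q-1}∘⋯∘M_p): M ≅ I[1,1]^2, I[1,4], I[3,3], I[5,5]^2, I[5,7], I[7,7]^2.
μ_θ-semistable layers: μ^(1)=30; μ^(2)=39/2; μ^(3)=-12; μ^(4)=-26; μ^(5)=-33

((0, 0, 0, 0, 2, 0, 3); (0, 0, 0, 0, 1, 1, 0); (0, 0, 0, 1, 0, 0, 0); (0, 1, 2, 0, 0, 0, 0); (3, 0, 0, 0, 0, 0, 0))


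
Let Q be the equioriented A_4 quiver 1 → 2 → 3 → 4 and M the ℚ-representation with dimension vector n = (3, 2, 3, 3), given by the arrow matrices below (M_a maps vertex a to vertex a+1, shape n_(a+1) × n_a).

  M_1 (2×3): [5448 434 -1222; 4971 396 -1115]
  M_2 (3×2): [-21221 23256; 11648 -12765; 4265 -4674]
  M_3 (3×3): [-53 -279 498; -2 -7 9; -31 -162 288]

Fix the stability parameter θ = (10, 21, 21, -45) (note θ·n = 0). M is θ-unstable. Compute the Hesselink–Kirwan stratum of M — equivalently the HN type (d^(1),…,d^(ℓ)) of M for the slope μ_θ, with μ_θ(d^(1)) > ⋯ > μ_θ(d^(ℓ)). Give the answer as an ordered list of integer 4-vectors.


Barcode: M ≅ I[1,1], I[1,4]^2, I[3,4]. HN layers by μ_θ (3 steps, strictly decreasing):
  μ^(1)=10; μ^(2)=7/4; μ^(3)=-12

((1, 0, 0, 0); (2, 2, 2, 2); (0, 0, 1, 1))


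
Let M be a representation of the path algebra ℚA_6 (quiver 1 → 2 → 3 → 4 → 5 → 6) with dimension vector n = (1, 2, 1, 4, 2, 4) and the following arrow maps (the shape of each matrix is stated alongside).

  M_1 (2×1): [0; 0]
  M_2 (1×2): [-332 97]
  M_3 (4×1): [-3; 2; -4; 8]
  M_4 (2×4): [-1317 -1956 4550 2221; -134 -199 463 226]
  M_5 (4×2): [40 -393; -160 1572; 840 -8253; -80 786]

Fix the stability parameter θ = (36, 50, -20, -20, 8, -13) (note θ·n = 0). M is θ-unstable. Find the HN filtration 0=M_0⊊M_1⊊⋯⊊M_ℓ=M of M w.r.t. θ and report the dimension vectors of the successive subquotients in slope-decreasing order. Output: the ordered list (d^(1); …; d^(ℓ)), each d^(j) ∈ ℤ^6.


Barcode: M ≅ I[1,1], I[2,2], I[2,5], I[4,4]^2, I[4,6], I[6,6]^3. HN layers by μ_θ (7 steps, strictly decreasing):
  μ^(1)=50; μ^(2)=36; μ^(3)=8; μ^(4)=10/3; μ^(5)=-5/2; μ^(6)=-13; μ^(7)=-20

((0, 1, 0, 0, 0, 0); (1, 0, 0, 0, 0, 0); (0, 0, 0, 0, 1, 0); (0, 1, 1, 1, 0, 0); (0, 0, 0, 0, 1, 1); (0, 0, 0, 0, 0, 3); (0, 0, 0, 3, 0, 0))


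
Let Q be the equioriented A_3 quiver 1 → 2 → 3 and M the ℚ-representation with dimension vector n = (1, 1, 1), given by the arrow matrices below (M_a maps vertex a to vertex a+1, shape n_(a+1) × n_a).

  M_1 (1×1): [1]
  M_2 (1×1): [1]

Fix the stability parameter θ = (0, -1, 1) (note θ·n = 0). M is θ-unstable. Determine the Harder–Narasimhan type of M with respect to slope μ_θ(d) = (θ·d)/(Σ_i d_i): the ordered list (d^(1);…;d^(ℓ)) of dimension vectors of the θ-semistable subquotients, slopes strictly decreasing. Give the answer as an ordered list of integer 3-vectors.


Barcode: M ≅ I[1,3]. HN layers by μ_θ (2 steps, strictly decreasing):
  μ^(1)=1; μ^(2)=-1/2

((0, 0, 1); (1, 1, 0))


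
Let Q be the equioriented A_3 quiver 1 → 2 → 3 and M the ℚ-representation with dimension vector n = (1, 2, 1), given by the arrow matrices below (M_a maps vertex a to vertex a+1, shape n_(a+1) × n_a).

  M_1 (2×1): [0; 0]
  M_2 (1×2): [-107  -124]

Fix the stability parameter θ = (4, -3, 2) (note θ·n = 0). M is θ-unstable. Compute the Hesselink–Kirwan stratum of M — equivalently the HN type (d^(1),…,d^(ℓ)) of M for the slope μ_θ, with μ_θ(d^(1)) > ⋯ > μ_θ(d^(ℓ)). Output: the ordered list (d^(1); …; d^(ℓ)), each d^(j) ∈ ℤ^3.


Barcode: M ≅ I[1,1], I[2,2], I[2,3]. HN layers by μ_θ (3 steps, strictly decreasing):
  μ^(1)=4; μ^(2)=2; μ^(3)=-3

((1, 0, 0); (0, 0, 1); (0, 2, 0))


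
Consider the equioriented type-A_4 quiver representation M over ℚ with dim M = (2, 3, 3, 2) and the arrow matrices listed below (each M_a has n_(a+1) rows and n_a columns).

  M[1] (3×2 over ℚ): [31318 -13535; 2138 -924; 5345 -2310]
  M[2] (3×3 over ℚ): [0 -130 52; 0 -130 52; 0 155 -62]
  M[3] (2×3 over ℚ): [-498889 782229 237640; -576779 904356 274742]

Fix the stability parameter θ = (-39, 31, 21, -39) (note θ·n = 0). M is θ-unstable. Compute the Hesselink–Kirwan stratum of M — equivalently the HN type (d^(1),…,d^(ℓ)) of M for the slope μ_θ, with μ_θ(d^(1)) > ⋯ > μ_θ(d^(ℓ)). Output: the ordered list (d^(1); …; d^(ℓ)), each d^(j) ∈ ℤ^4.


Interval decomposition of M: I[1,2]^2, I[2,3], I[3,4]^2.
HN type (ℓ=4): μ^(1)=31; μ^(2)=26; μ^(3)=-9; μ^(4)=-39

((0, 2, 0, 0); (0, 1, 1, 0); (0, 0, 2, 2); (2, 0, 0, 0))


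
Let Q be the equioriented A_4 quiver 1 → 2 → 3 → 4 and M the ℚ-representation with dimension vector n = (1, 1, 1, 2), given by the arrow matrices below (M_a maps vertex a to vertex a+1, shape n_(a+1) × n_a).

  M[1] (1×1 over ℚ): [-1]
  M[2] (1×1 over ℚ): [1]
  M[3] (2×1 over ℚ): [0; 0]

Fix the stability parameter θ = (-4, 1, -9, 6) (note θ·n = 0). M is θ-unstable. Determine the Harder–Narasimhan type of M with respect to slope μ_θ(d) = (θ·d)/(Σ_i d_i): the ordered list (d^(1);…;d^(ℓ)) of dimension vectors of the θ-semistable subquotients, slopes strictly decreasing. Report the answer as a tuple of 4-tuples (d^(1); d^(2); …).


Barcode: M ≅ I[1,3], I[4,4]^2. HN layers by μ_θ (2 steps, strictly decreasing):
  μ^(1)=6; μ^(2)=-4

((0, 0, 0, 2); (1, 1, 1, 0))


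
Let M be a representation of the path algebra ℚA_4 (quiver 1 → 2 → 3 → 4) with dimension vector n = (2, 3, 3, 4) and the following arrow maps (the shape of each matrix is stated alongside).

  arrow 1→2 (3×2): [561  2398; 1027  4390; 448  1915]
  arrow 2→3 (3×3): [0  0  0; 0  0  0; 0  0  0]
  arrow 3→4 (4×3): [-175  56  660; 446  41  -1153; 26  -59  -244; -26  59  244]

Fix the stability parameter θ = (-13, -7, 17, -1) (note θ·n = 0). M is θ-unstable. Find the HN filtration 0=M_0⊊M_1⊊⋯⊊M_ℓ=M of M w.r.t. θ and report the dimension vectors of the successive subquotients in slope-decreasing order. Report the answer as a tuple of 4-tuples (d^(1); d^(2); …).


Interval decomposition of M: I[1,2]^2, I[2,2], I[3,4]^3, I[4,4].
HN type (ℓ=4): μ^(1)=8; μ^(2)=-1; μ^(3)=-7; μ^(4)=-13

((0, 0, 3, 3); (0, 0, 0, 1); (0, 3, 0, 0); (2, 0, 0, 0))


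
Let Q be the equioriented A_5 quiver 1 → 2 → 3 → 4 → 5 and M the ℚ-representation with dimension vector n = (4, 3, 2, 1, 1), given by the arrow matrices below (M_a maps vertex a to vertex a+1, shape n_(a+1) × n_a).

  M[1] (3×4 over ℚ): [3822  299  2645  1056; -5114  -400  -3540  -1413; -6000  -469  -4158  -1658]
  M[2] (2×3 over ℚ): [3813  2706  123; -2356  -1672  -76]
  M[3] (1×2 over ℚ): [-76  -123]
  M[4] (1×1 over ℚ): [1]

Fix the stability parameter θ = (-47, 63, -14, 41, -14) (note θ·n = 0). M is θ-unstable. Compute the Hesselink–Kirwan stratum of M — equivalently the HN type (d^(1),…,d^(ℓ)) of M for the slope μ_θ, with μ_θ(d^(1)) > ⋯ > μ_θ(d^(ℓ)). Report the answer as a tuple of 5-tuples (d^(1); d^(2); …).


Via rank(M_{q-1}∘⋯∘M_p): M ≅ I[1,1], I[1,2]^2, I[1,3], I[3,5].
μ_θ-semistable layers: μ^(1)=63; μ^(2)=49/2; μ^(3)=27/2; μ^(4)=-14; μ^(5)=-47

((0, 2, 0, 0, 0); (0, 1, 1, 0, 0); (0, 0, 0, 1, 1); (0, 0, 1, 0, 0); (4, 0, 0, 0, 0))


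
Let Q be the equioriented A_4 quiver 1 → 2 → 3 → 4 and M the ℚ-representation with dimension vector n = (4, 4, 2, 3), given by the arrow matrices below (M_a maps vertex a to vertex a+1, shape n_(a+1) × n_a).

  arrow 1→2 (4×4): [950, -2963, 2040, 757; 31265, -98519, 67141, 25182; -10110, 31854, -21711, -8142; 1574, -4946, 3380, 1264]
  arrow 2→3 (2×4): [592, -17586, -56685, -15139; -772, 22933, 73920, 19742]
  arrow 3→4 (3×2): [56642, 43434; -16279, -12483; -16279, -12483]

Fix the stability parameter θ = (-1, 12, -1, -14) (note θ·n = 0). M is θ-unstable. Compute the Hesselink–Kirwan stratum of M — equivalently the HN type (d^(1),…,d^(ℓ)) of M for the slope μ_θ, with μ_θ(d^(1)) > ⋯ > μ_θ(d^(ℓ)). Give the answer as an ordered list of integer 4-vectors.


Via rank(M_{q-1}∘⋯∘M_p): M ≅ I[1,1], I[1,2], I[1,3], I[1,4], I[2,2], I[4,4]^2.
μ_θ-semistable layers: μ^(1)=12; μ^(2)=11/2; μ^(3)=-1; μ^(4)=-14

((0, 2, 0, 0); (0, 1, 1, 0); (4, 1, 1, 1); (0, 0, 0, 2))


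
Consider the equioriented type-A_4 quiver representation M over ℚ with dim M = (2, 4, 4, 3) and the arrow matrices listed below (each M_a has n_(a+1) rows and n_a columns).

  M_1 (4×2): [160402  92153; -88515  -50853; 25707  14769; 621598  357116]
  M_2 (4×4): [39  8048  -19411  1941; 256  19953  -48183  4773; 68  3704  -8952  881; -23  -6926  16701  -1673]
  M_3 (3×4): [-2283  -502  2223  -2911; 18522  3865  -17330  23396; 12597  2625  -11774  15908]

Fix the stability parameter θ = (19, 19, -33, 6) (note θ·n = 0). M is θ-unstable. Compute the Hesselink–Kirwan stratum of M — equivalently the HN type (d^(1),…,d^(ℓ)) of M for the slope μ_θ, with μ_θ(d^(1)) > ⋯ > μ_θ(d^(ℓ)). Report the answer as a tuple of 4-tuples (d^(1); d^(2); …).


Interval decomposition of M: I[1,2], I[1,4], I[2,4]^2, I[3,3].
HN type (ℓ=5): μ^(1)=19; μ^(2)=6; μ^(3)=5/3; μ^(4)=-7; μ^(5)=-33

((1, 1, 0, 0); (0, 0, 0, 3); (1, 1, 1, 0); (0, 2, 2, 0); (0, 0, 1, 0))


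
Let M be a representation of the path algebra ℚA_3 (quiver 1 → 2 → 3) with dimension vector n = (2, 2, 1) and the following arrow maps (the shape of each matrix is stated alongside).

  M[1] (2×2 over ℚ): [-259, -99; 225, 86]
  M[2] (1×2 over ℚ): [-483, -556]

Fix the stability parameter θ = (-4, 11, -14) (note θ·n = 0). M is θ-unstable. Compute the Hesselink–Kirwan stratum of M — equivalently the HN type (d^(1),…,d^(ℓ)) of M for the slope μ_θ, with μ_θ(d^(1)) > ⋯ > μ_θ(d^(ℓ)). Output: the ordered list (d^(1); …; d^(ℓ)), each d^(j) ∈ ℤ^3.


Interval decomposition of M: I[1,2], I[1,3].
HN type (ℓ=3): μ^(1)=11; μ^(2)=-3/2; μ^(3)=-4

((0, 1, 0); (0, 1, 1); (2, 0, 0))


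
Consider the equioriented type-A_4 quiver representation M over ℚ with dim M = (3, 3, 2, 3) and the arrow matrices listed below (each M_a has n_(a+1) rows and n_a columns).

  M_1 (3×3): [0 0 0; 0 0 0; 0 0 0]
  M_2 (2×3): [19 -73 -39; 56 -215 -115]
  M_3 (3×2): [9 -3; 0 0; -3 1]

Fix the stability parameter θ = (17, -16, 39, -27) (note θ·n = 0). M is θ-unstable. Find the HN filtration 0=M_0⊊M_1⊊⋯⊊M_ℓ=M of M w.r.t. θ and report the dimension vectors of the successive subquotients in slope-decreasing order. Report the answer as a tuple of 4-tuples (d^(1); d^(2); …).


Barcode: M ≅ I[1,1]^3, I[2,2], I[2,3], I[2,4], I[4,4]^2. HN layers by μ_θ (5 steps, strictly decreasing):
  μ^(1)=39; μ^(2)=17; μ^(3)=6; μ^(4)=-16; μ^(5)=-27

((0, 0, 1, 0); (3, 0, 0, 0); (0, 0, 1, 1); (0, 3, 0, 0); (0, 0, 0, 2))


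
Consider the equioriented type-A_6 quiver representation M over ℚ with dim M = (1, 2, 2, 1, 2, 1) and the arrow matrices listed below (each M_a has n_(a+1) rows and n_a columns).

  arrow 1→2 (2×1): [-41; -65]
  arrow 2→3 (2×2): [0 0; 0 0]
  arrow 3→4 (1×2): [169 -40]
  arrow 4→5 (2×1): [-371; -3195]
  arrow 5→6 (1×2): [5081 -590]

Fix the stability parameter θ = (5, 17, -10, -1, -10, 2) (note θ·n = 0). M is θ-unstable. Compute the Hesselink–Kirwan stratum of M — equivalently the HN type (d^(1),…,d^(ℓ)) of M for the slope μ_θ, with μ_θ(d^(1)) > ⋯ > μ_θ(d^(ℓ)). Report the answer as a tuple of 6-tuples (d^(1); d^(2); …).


Barcode: M ≅ I[1,2], I[2,2], I[3,3], I[3,6], I[5,5]. HN layers by μ_θ (5 steps, strictly decreasing):
  μ^(1)=17; μ^(2)=5; μ^(3)=2; μ^(4)=-11/2; μ^(5)=-10

((0, 2, 0, 0, 0, 0); (1, 0, 0, 0, 0, 0); (0, 0, 0, 0, 0, 1); (0, 0, 0, 1, 1, 0); (0, 0, 2, 0, 1, 0))


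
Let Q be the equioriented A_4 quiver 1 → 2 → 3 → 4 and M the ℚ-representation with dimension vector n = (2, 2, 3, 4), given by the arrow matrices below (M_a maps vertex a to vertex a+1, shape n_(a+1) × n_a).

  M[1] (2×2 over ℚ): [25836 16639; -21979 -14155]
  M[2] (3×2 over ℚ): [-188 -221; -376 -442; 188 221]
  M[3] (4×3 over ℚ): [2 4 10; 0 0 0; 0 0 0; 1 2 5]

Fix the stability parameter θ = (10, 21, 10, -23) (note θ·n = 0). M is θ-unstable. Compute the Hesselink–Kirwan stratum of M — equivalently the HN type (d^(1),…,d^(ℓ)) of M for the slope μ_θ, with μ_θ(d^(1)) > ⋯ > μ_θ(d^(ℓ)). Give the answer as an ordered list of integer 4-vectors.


Interval decomposition of M: I[1,2], I[1,3], I[3,3], I[3,4], I[4,4]^3.
HN type (ℓ=5): μ^(1)=21; μ^(2)=31/2; μ^(3)=10; μ^(4)=-13/2; μ^(5)=-23

((0, 1, 0, 0); (0, 1, 1, 0); (2, 0, 1, 0); (0, 0, 1, 1); (0, 0, 0, 3))


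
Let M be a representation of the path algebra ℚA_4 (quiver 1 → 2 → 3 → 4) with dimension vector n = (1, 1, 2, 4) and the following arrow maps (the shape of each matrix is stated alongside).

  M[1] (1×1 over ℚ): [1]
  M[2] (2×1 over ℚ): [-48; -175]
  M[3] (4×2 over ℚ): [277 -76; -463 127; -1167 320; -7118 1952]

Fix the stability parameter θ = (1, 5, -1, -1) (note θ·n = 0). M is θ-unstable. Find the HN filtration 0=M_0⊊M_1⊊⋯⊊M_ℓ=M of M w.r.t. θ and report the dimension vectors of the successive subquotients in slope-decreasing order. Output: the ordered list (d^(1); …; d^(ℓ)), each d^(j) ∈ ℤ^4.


Barcode: M ≅ I[1,4], I[3,4], I[4,4]^2. HN layers by μ_θ (2 steps, strictly decreasing):
  μ^(1)=1; μ^(2)=-1

((1, 1, 1, 1); (0, 0, 1, 3))


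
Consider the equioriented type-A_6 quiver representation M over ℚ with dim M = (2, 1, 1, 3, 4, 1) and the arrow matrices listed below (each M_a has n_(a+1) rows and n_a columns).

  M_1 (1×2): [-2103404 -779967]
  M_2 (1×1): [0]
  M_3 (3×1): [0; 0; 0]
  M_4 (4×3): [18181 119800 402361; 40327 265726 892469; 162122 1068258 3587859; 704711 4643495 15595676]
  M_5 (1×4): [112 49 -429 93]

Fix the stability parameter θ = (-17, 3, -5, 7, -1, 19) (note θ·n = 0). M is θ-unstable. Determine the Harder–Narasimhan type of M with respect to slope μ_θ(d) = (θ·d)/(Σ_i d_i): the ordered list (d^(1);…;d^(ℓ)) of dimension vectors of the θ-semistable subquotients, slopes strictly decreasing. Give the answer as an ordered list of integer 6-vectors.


Via rank(M_{q-1}∘⋯∘M_p): M ≅ I[1,1], I[1,2], I[3,3], I[4,5]^2, I[4,6], I[5,5].
μ_θ-semistable layers: μ^(1)=19; μ^(2)=3; μ^(3)=-1; μ^(4)=-5; μ^(5)=-17

((0, 0, 0, 0, 0, 1); (0, 1, 0, 3, 3, 0); (0, 0, 0, 0, 1, 0); (0, 0, 1, 0, 0, 0); (2, 0, 0, 0, 0, 0))


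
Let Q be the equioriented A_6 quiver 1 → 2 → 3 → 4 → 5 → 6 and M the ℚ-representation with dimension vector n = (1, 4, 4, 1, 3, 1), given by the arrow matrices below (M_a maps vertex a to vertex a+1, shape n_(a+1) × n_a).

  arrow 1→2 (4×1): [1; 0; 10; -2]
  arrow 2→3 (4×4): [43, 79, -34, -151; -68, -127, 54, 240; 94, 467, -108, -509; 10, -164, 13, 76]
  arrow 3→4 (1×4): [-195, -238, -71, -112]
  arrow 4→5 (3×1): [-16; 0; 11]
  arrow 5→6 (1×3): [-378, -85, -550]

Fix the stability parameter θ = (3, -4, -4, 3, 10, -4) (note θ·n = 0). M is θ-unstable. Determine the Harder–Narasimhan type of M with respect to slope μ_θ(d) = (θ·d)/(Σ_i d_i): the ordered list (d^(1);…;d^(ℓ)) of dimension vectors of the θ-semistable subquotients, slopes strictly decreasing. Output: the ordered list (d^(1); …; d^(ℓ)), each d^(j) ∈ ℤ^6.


Via rank(M_{q-1}∘⋯∘M_p): M ≅ I[1,6], I[2,3]^3, I[5,5]^2.
μ_θ-semistable layers: μ^(1)=10; μ^(2)=3; μ^(3)=-5/3; μ^(4)=-4

((0, 0, 0, 0, 2, 0); (0, 0, 0, 1, 1, 1); (1, 1, 1, 0, 0, 0); (0, 3, 3, 0, 0, 0))


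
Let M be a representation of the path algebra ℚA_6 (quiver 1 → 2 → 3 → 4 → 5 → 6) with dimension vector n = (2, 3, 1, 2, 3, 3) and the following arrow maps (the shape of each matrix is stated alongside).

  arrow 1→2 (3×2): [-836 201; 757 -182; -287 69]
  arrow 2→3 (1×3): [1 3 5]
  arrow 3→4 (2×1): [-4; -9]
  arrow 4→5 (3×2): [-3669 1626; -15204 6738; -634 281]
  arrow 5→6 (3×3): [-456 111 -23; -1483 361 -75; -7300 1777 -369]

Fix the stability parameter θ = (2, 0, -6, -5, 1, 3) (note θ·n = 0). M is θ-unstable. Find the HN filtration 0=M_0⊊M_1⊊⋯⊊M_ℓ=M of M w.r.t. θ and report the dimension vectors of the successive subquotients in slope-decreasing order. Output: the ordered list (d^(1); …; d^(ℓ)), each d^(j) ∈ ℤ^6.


Barcode: M ≅ I[1,2]^2, I[2,6], I[4,6], I[5,5], I[6,6]. HN layers by μ_θ (4 steps, strictly decreasing):
  μ^(1)=3; μ^(2)=1; μ^(3)=-11/3; μ^(4)=-5

((0, 0, 0, 0, 0, 3); (2, 2, 0, 0, 3, 0); (0, 1, 1, 1, 0, 0); (0, 0, 0, 1, 0, 0))


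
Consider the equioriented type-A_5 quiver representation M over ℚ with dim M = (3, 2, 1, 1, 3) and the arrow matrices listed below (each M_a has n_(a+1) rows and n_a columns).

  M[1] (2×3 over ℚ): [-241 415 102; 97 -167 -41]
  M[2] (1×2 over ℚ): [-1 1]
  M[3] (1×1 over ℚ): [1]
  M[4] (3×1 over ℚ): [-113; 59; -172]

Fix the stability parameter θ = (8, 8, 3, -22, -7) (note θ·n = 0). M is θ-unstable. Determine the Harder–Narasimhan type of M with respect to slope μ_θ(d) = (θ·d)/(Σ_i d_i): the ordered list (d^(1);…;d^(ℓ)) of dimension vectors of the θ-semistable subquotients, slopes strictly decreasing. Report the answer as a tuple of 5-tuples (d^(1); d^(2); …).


Interval decomposition of M: I[1,1], I[1,2], I[1,5], I[5,5]^2.
HN type (ℓ=3): μ^(1)=8; μ^(2)=-2; μ^(3)=-7

((2, 1, 0, 0, 0); (1, 1, 1, 1, 1); (0, 0, 0, 0, 2))


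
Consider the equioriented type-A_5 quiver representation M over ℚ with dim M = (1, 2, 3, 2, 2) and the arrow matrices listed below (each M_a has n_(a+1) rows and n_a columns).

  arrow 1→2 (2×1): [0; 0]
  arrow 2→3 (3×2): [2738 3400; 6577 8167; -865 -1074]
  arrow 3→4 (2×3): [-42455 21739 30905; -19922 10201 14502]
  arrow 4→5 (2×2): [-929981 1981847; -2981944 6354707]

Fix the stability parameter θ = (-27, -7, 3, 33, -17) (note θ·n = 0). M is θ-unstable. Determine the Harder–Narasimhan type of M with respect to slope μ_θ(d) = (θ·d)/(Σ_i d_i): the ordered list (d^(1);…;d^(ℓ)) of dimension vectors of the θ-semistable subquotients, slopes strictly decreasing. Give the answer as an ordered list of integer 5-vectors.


Interval decomposition of M: I[1,1], I[2,5]^2, I[3,3].
HN type (ℓ=4): μ^(1)=8; μ^(2)=3; μ^(3)=-7; μ^(4)=-27

((0, 0, 0, 2, 2); (0, 0, 3, 0, 0); (0, 2, 0, 0, 0); (1, 0, 0, 0, 0))


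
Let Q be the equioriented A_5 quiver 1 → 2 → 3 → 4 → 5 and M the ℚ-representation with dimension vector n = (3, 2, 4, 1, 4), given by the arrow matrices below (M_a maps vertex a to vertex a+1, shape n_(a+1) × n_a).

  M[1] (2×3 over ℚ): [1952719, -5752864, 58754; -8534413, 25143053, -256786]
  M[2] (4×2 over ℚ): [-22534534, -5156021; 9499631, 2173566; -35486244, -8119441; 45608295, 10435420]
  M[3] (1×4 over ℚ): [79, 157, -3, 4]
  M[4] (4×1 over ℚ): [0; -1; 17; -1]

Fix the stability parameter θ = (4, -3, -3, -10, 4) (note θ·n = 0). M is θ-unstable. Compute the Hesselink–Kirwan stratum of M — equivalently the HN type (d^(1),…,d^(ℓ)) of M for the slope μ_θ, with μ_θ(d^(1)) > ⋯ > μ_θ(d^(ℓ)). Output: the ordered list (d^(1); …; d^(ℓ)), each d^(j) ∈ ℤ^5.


Interval decomposition of M: I[1,1], I[1,3], I[1,5], I[3,3]^2, I[5,5]^3.
HN type (ℓ=3): μ^(1)=4; μ^(2)=-2/3; μ^(3)=-3

((1, 0, 0, 0, 4); (1, 1, 1, 0, 0); (1, 1, 3, 1, 0))


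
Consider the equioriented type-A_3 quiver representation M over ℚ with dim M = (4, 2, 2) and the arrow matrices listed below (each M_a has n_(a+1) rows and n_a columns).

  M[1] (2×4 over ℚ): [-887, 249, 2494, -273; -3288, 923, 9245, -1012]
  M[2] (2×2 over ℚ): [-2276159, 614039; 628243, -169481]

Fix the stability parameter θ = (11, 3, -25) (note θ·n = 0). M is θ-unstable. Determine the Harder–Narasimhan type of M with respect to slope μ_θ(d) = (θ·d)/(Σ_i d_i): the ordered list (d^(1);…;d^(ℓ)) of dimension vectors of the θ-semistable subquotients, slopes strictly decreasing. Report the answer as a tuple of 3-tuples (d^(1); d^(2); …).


Via rank(M_{q-1}∘⋯∘M_p): M ≅ I[1,1]^2, I[1,3]^2.
μ_θ-semistable layers: μ^(1)=11; μ^(2)=-11/3

((2, 0, 0); (2, 2, 2))


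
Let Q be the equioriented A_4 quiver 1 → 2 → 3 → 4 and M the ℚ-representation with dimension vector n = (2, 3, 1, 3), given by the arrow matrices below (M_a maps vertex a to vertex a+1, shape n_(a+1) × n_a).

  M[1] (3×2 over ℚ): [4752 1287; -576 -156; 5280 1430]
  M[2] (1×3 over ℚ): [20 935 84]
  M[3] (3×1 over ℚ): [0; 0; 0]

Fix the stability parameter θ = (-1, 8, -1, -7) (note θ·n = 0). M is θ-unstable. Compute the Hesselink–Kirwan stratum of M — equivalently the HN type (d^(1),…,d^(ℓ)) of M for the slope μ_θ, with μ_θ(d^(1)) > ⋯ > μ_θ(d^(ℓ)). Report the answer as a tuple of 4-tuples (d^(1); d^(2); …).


Via rank(M_{q-1}∘⋯∘M_p): M ≅ I[1,1], I[1,2], I[2,2], I[2,3], I[4,4]^3.
μ_θ-semistable layers: μ^(1)=8; μ^(2)=7/2; μ^(3)=-1; μ^(4)=-7

((0, 2, 0, 0); (0, 1, 1, 0); (2, 0, 0, 0); (0, 0, 0, 3))


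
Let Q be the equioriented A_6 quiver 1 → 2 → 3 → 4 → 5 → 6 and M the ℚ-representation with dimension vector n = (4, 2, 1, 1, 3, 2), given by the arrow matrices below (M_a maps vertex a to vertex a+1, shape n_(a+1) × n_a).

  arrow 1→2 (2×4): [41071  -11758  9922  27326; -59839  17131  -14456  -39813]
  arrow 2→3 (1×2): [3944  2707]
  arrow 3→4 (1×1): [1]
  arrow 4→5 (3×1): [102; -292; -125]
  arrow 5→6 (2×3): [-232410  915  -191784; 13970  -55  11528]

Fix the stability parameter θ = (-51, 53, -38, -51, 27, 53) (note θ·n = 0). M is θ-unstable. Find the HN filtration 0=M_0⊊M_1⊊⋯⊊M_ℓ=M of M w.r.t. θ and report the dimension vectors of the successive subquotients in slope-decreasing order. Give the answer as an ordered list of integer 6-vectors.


Interval decomposition of M: I[1,1]^2, I[1,2], I[1,5], I[5,5], I[5,6], I[6,6].
HN type (ℓ=4): μ^(1)=53; μ^(2)=27; μ^(3)=-12; μ^(4)=-51

((0, 1, 0, 0, 0, 2); (0, 0, 0, 0, 3, 0); (0, 1, 1, 1, 0, 0); (4, 0, 0, 0, 0, 0))


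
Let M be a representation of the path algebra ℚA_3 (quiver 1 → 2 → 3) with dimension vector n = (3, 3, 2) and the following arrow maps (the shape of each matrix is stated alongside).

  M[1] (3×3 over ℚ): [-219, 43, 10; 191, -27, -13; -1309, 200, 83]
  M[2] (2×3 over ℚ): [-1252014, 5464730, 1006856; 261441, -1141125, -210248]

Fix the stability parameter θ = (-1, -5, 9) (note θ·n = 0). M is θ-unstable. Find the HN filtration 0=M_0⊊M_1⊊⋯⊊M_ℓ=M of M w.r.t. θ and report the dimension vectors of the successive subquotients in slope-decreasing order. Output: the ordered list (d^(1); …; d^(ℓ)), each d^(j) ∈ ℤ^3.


Barcode: M ≅ I[1,2], I[1,3]^2. HN layers by μ_θ (2 steps, strictly decreasing):
  μ^(1)=9; μ^(2)=-3

((0, 0, 2); (3, 3, 0))


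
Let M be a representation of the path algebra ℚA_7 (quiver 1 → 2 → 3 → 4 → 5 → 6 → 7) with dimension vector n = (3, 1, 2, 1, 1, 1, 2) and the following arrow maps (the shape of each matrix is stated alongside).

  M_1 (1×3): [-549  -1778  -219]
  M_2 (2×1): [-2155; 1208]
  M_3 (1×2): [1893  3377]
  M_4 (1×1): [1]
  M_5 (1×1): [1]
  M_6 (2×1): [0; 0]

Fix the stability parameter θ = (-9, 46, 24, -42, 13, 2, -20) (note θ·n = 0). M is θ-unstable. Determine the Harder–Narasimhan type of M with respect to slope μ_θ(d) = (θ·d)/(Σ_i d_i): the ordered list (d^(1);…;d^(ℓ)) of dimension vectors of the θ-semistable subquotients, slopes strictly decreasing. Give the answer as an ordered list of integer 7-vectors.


Barcode: M ≅ I[1,1]^2, I[1,6], I[3,3], I[7,7]^2. HN layers by μ_θ (4 steps, strictly decreasing):
  μ^(1)=24; μ^(2)=43/5; μ^(3)=-9; μ^(4)=-20

((0, 0, 1, 0, 0, 0, 0); (0, 1, 1, 1, 1, 1, 0); (3, 0, 0, 0, 0, 0, 0); (0, 0, 0, 0, 0, 0, 2))


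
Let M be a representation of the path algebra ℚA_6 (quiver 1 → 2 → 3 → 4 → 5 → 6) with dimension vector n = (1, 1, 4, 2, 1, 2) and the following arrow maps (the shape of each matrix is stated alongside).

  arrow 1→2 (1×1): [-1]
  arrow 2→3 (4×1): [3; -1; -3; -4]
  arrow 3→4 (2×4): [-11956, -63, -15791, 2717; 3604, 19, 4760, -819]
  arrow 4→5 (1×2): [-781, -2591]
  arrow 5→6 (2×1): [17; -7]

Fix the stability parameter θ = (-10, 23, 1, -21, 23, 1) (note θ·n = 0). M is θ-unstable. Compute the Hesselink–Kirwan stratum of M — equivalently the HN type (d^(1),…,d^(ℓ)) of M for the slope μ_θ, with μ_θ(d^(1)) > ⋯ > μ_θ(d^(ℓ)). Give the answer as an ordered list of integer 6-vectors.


Interval decomposition of M: I[1,6], I[3,3]^2, I[3,4], I[6,6].
HN type (ℓ=3): μ^(1)=12; μ^(2)=1; μ^(3)=-10

((0, 0, 0, 0, 1, 1); (0, 1, 3, 1, 0, 1); (1, 0, 1, 1, 0, 0))


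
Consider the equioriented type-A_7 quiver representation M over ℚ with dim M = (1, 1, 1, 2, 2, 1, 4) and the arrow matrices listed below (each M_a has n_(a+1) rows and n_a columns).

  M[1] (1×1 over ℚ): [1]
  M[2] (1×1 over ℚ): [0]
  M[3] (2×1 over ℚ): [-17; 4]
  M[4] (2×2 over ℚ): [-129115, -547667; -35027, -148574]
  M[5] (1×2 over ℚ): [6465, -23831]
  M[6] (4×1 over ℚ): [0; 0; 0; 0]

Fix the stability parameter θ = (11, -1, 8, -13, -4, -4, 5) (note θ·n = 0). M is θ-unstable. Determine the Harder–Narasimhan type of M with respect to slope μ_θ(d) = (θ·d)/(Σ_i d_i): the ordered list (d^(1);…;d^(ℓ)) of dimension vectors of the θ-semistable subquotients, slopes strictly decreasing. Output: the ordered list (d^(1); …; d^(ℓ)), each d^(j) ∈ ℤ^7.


Barcode: M ≅ I[1,2], I[3,6], I[4,5], I[7,7]^4. HN layers by μ_θ (4 steps, strictly decreasing):
  μ^(1)=5; μ^(2)=-13/4; μ^(3)=-4; μ^(4)=-13

((1, 1, 0, 0, 0, 0, 4); (0, 0, 1, 1, 1, 1, 0); (0, 0, 0, 0, 1, 0, 0); (0, 0, 0, 1, 0, 0, 0))


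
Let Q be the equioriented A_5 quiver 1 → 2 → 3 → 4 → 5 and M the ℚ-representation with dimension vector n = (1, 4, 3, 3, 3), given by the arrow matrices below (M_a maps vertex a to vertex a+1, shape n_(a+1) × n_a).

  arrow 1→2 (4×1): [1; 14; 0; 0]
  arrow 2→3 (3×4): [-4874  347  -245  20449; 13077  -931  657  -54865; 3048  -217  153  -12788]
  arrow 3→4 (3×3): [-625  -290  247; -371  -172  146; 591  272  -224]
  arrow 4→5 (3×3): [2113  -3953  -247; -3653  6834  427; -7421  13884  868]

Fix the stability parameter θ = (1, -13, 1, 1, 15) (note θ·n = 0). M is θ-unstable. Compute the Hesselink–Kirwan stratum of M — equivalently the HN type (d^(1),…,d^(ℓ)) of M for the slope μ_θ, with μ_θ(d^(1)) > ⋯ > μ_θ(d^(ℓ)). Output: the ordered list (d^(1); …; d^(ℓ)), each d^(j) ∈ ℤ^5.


Interval decomposition of M: I[1,3], I[2,2], I[2,5]^2, I[4,5].
HN type (ℓ=4): μ^(1)=15; μ^(2)=1; μ^(3)=-6; μ^(4)=-13

((0, 0, 0, 0, 3); (0, 0, 3, 3, 0); (1, 1, 0, 0, 0); (0, 3, 0, 0, 0))


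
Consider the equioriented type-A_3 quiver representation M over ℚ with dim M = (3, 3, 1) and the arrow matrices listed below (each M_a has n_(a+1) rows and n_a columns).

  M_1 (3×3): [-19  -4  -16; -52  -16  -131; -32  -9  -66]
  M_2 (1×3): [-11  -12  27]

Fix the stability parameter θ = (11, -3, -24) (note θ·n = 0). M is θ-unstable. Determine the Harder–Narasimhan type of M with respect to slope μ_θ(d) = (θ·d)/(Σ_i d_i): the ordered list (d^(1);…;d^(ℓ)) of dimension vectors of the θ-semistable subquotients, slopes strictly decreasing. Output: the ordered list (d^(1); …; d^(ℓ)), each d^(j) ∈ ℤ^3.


Via rank(M_{q-1}∘⋯∘M_p): M ≅ I[1,2]^2, I[1,3].
μ_θ-semistable layers: μ^(1)=4; μ^(2)=-16/3

((2, 2, 0); (1, 1, 1))


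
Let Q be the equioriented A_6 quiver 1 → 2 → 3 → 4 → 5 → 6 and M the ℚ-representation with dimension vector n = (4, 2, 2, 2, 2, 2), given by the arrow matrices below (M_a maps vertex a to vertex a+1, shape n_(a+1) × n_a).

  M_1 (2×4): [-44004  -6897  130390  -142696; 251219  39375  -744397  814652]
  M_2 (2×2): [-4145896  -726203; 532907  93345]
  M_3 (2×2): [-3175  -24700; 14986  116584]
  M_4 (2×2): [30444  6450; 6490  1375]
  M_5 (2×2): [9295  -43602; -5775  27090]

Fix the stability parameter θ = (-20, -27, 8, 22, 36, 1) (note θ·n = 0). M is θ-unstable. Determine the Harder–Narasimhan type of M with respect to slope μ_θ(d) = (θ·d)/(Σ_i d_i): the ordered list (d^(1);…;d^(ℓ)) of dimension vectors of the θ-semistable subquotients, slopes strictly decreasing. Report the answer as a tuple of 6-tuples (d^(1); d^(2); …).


Interval decomposition of M: I[1,1]^2, I[1,3], I[1,4], I[4,5], I[5,6], I[6,6].
HN type (ℓ=7): μ^(1)=36; μ^(2)=22; μ^(3)=37/2; μ^(4)=8; μ^(5)=1; μ^(6)=-20; μ^(7)=-47/2

((0, 0, 0, 0, 1, 0); (0, 0, 0, 2, 0, 0); (0, 0, 0, 0, 1, 1); (0, 0, 2, 0, 0, 0); (0, 0, 0, 0, 0, 1); (2, 0, 0, 0, 0, 0); (2, 2, 0, 0, 0, 0))


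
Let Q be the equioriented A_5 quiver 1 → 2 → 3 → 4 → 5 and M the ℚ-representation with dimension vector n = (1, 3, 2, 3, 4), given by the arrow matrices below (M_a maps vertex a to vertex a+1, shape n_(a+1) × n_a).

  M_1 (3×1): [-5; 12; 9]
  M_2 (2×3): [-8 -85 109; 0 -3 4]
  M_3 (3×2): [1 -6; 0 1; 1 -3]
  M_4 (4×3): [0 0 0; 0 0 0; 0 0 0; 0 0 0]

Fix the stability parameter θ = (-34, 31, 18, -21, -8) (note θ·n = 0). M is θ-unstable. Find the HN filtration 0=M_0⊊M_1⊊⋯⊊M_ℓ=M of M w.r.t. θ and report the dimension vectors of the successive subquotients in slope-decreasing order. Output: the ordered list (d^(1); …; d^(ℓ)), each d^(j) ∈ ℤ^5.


Interval decomposition of M: I[1,4], I[2,2], I[2,4], I[4,4], I[5,5]^4.
HN type (ℓ=5): μ^(1)=31; μ^(2)=28/3; μ^(3)=-8; μ^(4)=-21; μ^(5)=-34

((0, 1, 0, 0, 0); (0, 2, 2, 2, 0); (0, 0, 0, 0, 4); (0, 0, 0, 1, 0); (1, 0, 0, 0, 0))


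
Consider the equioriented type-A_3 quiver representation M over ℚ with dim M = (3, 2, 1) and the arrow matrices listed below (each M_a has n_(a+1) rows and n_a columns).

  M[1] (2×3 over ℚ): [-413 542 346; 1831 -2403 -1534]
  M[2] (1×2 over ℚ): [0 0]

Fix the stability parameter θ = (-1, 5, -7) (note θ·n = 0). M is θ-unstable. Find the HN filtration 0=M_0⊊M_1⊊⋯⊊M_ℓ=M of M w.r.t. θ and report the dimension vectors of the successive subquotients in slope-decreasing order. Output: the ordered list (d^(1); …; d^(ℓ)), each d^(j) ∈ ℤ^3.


Barcode: M ≅ I[1,1], I[1,2]^2, I[3,3]. HN layers by μ_θ (3 steps, strictly decreasing):
  μ^(1)=5; μ^(2)=-1; μ^(3)=-7

((0, 2, 0); (3, 0, 0); (0, 0, 1))


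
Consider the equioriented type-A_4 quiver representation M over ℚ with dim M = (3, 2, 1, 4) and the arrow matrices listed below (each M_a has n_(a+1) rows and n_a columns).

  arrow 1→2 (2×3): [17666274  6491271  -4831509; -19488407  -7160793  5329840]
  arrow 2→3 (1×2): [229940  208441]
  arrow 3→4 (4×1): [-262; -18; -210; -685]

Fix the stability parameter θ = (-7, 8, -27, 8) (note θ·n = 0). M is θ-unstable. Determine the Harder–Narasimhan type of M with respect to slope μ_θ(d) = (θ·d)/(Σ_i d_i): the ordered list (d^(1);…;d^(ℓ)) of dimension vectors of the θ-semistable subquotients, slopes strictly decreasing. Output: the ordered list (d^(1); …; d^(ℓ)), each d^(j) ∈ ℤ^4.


Via rank(M_{q-1}∘⋯∘M_p): M ≅ I[1,1], I[1,2], I[1,4], I[4,4]^3.
μ_θ-semistable layers: μ^(1)=8; μ^(2)=-7; μ^(3)=-26/3

((0, 1, 0, 4); (2, 0, 0, 0); (1, 1, 1, 0))


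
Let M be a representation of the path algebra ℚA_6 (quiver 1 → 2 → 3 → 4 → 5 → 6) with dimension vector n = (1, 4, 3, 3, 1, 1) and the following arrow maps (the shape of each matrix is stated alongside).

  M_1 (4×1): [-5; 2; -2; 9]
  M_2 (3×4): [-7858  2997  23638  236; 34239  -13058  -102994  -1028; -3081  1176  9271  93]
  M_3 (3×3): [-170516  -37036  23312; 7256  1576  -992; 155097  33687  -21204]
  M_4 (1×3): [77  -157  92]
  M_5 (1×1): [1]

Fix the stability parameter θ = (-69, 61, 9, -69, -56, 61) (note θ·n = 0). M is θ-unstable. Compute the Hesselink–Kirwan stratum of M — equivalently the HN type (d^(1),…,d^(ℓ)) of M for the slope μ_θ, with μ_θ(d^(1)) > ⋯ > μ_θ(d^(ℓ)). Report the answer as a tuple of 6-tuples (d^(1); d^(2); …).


Interval decomposition of M: I[1,4], I[2,2], I[2,3]^2, I[4,4], I[4,6].
HN type (ℓ=5): μ^(1)=61; μ^(2)=35; μ^(3)=1/3; μ^(4)=-56; μ^(5)=-69

((0, 1, 0, 0, 0, 1); (0, 2, 2, 0, 0, 0); (0, 1, 1, 1, 0, 0); (0, 0, 0, 0, 1, 0); (1, 0, 0, 2, 0, 0))


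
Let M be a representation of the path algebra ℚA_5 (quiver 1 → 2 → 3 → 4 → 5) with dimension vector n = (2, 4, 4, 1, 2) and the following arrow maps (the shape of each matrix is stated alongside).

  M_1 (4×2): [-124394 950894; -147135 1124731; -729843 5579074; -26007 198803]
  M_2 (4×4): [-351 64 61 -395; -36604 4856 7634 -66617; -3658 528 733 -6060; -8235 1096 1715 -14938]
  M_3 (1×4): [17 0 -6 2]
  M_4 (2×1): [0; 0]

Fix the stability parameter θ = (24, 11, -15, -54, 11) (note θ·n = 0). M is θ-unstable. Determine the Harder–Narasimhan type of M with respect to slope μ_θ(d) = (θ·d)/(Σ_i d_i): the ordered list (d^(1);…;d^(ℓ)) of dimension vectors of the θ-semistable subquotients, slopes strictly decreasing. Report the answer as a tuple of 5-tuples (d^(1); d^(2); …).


Barcode: M ≅ I[1,3], I[1,4], I[2,2], I[2,3], I[3,3], I[5,5]^2. HN layers by μ_θ (5 steps, strictly decreasing):
  μ^(1)=11; μ^(2)=20/3; μ^(3)=-2; μ^(4)=-17/2; μ^(5)=-15

((0, 1, 0, 0, 2); (1, 1, 1, 0, 0); (0, 1, 1, 0, 0); (1, 1, 1, 1, 0); (0, 0, 1, 0, 0))


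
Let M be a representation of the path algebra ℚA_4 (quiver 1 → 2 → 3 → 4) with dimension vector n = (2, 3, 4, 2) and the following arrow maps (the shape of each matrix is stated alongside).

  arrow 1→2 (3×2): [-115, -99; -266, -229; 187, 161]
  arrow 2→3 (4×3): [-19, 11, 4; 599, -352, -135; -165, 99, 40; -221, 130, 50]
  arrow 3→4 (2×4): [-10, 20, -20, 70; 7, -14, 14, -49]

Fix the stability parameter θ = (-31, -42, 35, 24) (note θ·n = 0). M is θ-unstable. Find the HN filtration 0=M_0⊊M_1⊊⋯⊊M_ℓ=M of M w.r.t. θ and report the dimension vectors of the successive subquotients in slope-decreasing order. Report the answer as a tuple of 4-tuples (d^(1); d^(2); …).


Via rank(M_{q-1}∘⋯∘M_p): M ≅ I[1,3], I[1,4], I[2,3], I[3,3], I[4,4].
μ_θ-semistable layers: μ^(1)=35; μ^(2)=59/2; μ^(3)=24; μ^(4)=-73/2; μ^(5)=-42

((0, 0, 3, 0); (0, 0, 1, 1); (0, 0, 0, 1); (2, 2, 0, 0); (0, 1, 0, 0))


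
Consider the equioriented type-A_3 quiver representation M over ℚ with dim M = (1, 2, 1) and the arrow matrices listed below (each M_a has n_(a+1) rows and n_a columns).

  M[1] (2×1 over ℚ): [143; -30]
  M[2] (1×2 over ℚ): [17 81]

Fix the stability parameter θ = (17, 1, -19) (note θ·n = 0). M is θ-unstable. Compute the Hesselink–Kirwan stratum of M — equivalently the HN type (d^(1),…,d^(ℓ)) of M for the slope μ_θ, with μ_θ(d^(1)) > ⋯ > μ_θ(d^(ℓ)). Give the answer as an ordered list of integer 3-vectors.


Interval decomposition of M: I[1,3], I[2,2].
HN type (ℓ=2): μ^(1)=1; μ^(2)=-1/3

((0, 1, 0); (1, 1, 1))


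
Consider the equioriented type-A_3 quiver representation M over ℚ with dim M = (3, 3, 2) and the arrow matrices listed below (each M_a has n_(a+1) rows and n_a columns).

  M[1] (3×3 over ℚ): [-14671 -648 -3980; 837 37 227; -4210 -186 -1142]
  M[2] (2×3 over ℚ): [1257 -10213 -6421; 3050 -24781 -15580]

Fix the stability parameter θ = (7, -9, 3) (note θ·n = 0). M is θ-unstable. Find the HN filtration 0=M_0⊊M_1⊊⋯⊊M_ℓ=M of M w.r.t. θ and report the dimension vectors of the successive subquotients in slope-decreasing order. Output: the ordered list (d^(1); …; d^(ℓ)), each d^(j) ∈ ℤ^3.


Via rank(M_{q-1}∘⋯∘M_p): M ≅ I[1,1], I[1,3]^2, I[2,2].
μ_θ-semistable layers: μ^(1)=7; μ^(2)=3; μ^(3)=-1; μ^(4)=-9

((1, 0, 0); (0, 0, 2); (2, 2, 0); (0, 1, 0))


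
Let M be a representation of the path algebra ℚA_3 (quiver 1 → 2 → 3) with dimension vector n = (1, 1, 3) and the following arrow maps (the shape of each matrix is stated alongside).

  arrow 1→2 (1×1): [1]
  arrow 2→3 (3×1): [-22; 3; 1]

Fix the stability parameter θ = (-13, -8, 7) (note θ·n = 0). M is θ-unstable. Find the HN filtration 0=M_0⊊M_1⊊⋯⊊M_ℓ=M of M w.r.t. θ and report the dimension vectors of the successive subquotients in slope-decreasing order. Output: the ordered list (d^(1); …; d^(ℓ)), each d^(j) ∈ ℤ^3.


Barcode: M ≅ I[1,3], I[3,3]^2. HN layers by μ_θ (3 steps, strictly decreasing):
  μ^(1)=7; μ^(2)=-8; μ^(3)=-13

((0, 0, 3); (0, 1, 0); (1, 0, 0))
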